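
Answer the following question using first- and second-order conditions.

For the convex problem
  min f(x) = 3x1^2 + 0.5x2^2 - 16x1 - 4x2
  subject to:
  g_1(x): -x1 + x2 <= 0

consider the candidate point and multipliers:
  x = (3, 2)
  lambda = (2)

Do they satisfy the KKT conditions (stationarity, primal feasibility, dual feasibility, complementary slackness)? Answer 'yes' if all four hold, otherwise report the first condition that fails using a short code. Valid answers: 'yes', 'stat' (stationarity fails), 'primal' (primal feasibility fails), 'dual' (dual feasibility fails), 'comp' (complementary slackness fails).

Gradient of f: grad f(x) = Q x + c = (2, -2)
Constraint values g_i(x) = a_i^T x - b_i:
  g_1((3, 2)) = -1
Stationarity residual: grad f(x) + sum_i lambda_i a_i = (0, 0)
  -> stationarity OK
Primal feasibility (all g_i <= 0): OK
Dual feasibility (all lambda_i >= 0): OK
Complementary slackness (lambda_i * g_i(x) = 0 for all i): FAILS

Verdict: the first failing condition is complementary_slackness -> comp.

comp


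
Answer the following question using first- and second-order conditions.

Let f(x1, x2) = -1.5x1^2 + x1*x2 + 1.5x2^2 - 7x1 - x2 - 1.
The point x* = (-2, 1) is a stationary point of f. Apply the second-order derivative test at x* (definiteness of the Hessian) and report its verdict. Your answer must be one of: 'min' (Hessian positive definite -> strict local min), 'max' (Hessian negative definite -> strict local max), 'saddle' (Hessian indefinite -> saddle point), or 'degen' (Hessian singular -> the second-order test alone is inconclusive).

Compute the Hessian H = grad^2 f:
  H = [[-3, 1], [1, 3]]
Verify stationarity: grad f(x*) = H x* + g = (0, 0).
Eigenvalues of H: -3.1623, 3.1623.
Eigenvalues have mixed signs, so H is indefinite -> x* is a saddle point.

saddle


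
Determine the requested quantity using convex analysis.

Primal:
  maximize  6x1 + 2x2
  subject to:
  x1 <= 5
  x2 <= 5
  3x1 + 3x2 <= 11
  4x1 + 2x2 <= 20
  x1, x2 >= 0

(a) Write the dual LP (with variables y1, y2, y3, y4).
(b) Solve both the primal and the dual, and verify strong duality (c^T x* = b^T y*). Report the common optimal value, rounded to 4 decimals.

The standard primal-dual pair for 'max c^T x s.t. A x <= b, x >= 0' is:
  Dual:  min b^T y  s.t.  A^T y >= c,  y >= 0.

So the dual LP is:
  minimize  5y1 + 5y2 + 11y3 + 20y4
  subject to:
    y1 + 3y3 + 4y4 >= 6
    y2 + 3y3 + 2y4 >= 2
    y1, y2, y3, y4 >= 0

Solving the primal: x* = (3.6667, 0).
  primal value c^T x* = 22.
Solving the dual: y* = (0, 0, 2, 0).
  dual value b^T y* = 22.
Strong duality: c^T x* = b^T y*. Confirmed.

22


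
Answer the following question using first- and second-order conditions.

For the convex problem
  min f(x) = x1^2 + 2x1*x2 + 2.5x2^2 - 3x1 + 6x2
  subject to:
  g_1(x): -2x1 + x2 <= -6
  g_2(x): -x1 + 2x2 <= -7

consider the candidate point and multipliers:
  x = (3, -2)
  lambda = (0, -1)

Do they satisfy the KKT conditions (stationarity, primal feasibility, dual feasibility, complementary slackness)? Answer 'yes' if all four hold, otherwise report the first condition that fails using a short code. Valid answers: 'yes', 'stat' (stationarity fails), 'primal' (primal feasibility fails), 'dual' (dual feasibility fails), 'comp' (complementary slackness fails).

Gradient of f: grad f(x) = Q x + c = (-1, 2)
Constraint values g_i(x) = a_i^T x - b_i:
  g_1((3, -2)) = -2
  g_2((3, -2)) = 0
Stationarity residual: grad f(x) + sum_i lambda_i a_i = (0, 0)
  -> stationarity OK
Primal feasibility (all g_i <= 0): OK
Dual feasibility (all lambda_i >= 0): FAILS
Complementary slackness (lambda_i * g_i(x) = 0 for all i): OK

Verdict: the first failing condition is dual_feasibility -> dual.

dual


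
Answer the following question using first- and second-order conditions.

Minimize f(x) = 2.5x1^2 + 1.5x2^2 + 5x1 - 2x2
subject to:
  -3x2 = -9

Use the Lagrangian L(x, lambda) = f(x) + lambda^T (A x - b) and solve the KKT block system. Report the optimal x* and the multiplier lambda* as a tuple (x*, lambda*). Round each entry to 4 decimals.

Form the Lagrangian:
  L(x, lambda) = (1/2) x^T Q x + c^T x + lambda^T (A x - b)
Stationarity (grad_x L = 0): Q x + c + A^T lambda = 0.
Primal feasibility: A x = b.

This gives the KKT block system:
  [ Q   A^T ] [ x     ]   [-c ]
  [ A    0  ] [ lambda ] = [ b ]

Solving the linear system:
  x*      = (-1, 3)
  lambda* = (2.3333)
  f(x*)   = 5

x* = (-1, 3), lambda* = (2.3333)


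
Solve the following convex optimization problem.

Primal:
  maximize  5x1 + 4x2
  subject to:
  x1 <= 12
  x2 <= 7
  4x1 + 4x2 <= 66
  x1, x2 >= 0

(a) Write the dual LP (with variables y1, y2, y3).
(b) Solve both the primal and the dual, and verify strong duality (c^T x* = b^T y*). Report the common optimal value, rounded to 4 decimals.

The standard primal-dual pair for 'max c^T x s.t. A x <= b, x >= 0' is:
  Dual:  min b^T y  s.t.  A^T y >= c,  y >= 0.

So the dual LP is:
  minimize  12y1 + 7y2 + 66y3
  subject to:
    y1 + 4y3 >= 5
    y2 + 4y3 >= 4
    y1, y2, y3 >= 0

Solving the primal: x* = (12, 4.5).
  primal value c^T x* = 78.
Solving the dual: y* = (1, 0, 1).
  dual value b^T y* = 78.
Strong duality: c^T x* = b^T y*. Confirmed.

78


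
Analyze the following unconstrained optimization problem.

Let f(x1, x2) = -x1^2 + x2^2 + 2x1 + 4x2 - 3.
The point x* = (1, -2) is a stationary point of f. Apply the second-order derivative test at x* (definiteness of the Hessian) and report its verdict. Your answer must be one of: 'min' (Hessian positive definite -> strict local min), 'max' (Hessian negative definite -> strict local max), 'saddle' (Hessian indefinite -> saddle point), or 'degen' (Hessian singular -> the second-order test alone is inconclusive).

Compute the Hessian H = grad^2 f:
  H = [[-2, 0], [0, 2]]
Verify stationarity: grad f(x*) = H x* + g = (0, 0).
Eigenvalues of H: -2, 2.
Eigenvalues have mixed signs, so H is indefinite -> x* is a saddle point.

saddle


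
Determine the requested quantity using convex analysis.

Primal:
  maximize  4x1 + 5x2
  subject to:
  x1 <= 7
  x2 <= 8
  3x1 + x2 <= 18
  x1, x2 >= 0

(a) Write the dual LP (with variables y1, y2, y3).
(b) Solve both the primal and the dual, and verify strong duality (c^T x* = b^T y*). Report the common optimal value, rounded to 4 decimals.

The standard primal-dual pair for 'max c^T x s.t. A x <= b, x >= 0' is:
  Dual:  min b^T y  s.t.  A^T y >= c,  y >= 0.

So the dual LP is:
  minimize  7y1 + 8y2 + 18y3
  subject to:
    y1 + 3y3 >= 4
    y2 + y3 >= 5
    y1, y2, y3 >= 0

Solving the primal: x* = (3.3333, 8).
  primal value c^T x* = 53.3333.
Solving the dual: y* = (0, 3.6667, 1.3333).
  dual value b^T y* = 53.3333.
Strong duality: c^T x* = b^T y*. Confirmed.

53.3333


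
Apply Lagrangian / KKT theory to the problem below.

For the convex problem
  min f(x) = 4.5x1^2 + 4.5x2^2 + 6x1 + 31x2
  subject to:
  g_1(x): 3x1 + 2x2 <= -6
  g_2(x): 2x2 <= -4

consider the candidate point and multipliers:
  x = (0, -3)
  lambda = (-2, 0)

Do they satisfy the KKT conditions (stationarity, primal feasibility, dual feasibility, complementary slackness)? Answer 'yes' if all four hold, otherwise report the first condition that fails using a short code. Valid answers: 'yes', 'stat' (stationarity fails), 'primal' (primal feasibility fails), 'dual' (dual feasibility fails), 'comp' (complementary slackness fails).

Gradient of f: grad f(x) = Q x + c = (6, 4)
Constraint values g_i(x) = a_i^T x - b_i:
  g_1((0, -3)) = 0
  g_2((0, -3)) = -2
Stationarity residual: grad f(x) + sum_i lambda_i a_i = (0, 0)
  -> stationarity OK
Primal feasibility (all g_i <= 0): OK
Dual feasibility (all lambda_i >= 0): FAILS
Complementary slackness (lambda_i * g_i(x) = 0 for all i): OK

Verdict: the first failing condition is dual_feasibility -> dual.

dual


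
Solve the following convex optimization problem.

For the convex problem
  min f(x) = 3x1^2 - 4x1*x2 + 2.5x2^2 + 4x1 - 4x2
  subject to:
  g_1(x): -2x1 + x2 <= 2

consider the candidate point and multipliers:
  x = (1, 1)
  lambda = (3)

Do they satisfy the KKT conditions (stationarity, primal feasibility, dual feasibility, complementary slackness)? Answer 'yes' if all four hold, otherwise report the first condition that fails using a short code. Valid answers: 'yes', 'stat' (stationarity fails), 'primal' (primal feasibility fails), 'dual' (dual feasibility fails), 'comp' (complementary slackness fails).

Gradient of f: grad f(x) = Q x + c = (6, -3)
Constraint values g_i(x) = a_i^T x - b_i:
  g_1((1, 1)) = -3
Stationarity residual: grad f(x) + sum_i lambda_i a_i = (0, 0)
  -> stationarity OK
Primal feasibility (all g_i <= 0): OK
Dual feasibility (all lambda_i >= 0): OK
Complementary slackness (lambda_i * g_i(x) = 0 for all i): FAILS

Verdict: the first failing condition is complementary_slackness -> comp.

comp


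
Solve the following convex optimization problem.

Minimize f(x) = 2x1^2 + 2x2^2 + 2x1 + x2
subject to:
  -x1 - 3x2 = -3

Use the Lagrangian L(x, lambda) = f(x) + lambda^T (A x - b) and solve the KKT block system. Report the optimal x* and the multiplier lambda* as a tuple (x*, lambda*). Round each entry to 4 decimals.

Form the Lagrangian:
  L(x, lambda) = (1/2) x^T Q x + c^T x + lambda^T (A x - b)
Stationarity (grad_x L = 0): Q x + c + A^T lambda = 0.
Primal feasibility: A x = b.

This gives the KKT block system:
  [ Q   A^T ] [ x     ]   [-c ]
  [ A    0  ] [ lambda ] = [ b ]

Solving the linear system:
  x*      = (-0.075, 1.025)
  lambda* = (1.7)
  f(x*)   = 2.9875

x* = (-0.075, 1.025), lambda* = (1.7)


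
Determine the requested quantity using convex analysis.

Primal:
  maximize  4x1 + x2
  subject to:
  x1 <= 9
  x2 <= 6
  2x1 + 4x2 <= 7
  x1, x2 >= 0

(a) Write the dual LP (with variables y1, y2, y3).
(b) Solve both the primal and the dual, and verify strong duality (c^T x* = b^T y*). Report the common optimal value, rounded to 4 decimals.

The standard primal-dual pair for 'max c^T x s.t. A x <= b, x >= 0' is:
  Dual:  min b^T y  s.t.  A^T y >= c,  y >= 0.

So the dual LP is:
  minimize  9y1 + 6y2 + 7y3
  subject to:
    y1 + 2y3 >= 4
    y2 + 4y3 >= 1
    y1, y2, y3 >= 0

Solving the primal: x* = (3.5, 0).
  primal value c^T x* = 14.
Solving the dual: y* = (0, 0, 2).
  dual value b^T y* = 14.
Strong duality: c^T x* = b^T y*. Confirmed.

14


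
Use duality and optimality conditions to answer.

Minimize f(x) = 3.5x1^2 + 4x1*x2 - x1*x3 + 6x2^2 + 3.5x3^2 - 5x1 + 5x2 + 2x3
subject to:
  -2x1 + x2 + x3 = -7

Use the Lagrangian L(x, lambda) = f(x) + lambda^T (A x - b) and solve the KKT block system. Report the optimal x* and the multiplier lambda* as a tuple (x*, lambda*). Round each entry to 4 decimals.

Form the Lagrangian:
  L(x, lambda) = (1/2) x^T Q x + c^T x + lambda^T (A x - b)
Stationarity (grad_x L = 0): Q x + c + A^T lambda = 0.
Primal feasibility: A x = b.

This gives the KKT block system:
  [ Q   A^T ] [ x     ]   [-c ]
  [ A    0  ] [ lambda ] = [ b ]

Solving the linear system:
  x*      = (2.5197, -1.5433, -0.4173)
  lambda* = (3.4409)
  f(x*)   = 1.4685

x* = (2.5197, -1.5433, -0.4173), lambda* = (3.4409)


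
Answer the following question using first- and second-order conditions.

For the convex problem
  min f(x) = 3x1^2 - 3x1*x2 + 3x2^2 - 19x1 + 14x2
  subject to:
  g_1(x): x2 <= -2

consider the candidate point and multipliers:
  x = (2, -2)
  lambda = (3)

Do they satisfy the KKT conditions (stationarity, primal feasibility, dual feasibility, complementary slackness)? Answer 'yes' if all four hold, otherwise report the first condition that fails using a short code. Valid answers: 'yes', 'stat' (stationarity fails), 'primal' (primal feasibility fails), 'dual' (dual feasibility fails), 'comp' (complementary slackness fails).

Gradient of f: grad f(x) = Q x + c = (-1, -4)
Constraint values g_i(x) = a_i^T x - b_i:
  g_1((2, -2)) = 0
Stationarity residual: grad f(x) + sum_i lambda_i a_i = (-1, -1)
  -> stationarity FAILS
Primal feasibility (all g_i <= 0): OK
Dual feasibility (all lambda_i >= 0): OK
Complementary slackness (lambda_i * g_i(x) = 0 for all i): OK

Verdict: the first failing condition is stationarity -> stat.

stat


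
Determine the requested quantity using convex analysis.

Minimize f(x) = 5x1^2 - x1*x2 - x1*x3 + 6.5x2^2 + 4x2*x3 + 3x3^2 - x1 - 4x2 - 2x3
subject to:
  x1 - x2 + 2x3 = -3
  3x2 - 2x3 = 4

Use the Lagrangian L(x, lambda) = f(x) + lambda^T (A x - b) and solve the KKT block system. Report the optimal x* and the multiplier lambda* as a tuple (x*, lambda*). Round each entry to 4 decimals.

Form the Lagrangian:
  L(x, lambda) = (1/2) x^T Q x + c^T x + lambda^T (A x - b)
Stationarity (grad_x L = 0): Q x + c + A^T lambda = 0.
Primal feasibility: A x = b.

This gives the KKT block system:
  [ Q   A^T ] [ x     ]   [-c ]
  [ A    0  ] [ lambda ] = [ b ]

Solving the linear system:
  x*      = (-0.2994, 0.6497, -1.0254)
  lambda* = (3.6186, 0.9915)
  f(x*)   = 3.3206

x* = (-0.2994, 0.6497, -1.0254), lambda* = (3.6186, 0.9915)


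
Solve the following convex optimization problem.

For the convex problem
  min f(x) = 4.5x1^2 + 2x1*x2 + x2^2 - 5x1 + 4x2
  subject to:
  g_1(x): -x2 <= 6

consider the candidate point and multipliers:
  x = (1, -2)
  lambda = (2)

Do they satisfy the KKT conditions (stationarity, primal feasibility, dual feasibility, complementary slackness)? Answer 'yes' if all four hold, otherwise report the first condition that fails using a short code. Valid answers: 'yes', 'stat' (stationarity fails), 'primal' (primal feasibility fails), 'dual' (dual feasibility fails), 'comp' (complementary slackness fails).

Gradient of f: grad f(x) = Q x + c = (0, 2)
Constraint values g_i(x) = a_i^T x - b_i:
  g_1((1, -2)) = -4
Stationarity residual: grad f(x) + sum_i lambda_i a_i = (0, 0)
  -> stationarity OK
Primal feasibility (all g_i <= 0): OK
Dual feasibility (all lambda_i >= 0): OK
Complementary slackness (lambda_i * g_i(x) = 0 for all i): FAILS

Verdict: the first failing condition is complementary_slackness -> comp.

comp


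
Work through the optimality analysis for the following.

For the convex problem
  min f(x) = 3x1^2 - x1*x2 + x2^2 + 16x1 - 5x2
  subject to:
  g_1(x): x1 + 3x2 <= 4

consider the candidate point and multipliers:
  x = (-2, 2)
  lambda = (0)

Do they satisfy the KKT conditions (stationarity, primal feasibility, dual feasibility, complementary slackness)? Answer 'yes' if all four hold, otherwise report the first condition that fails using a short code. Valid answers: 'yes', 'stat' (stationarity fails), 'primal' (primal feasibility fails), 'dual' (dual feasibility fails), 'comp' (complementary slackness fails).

Gradient of f: grad f(x) = Q x + c = (2, 1)
Constraint values g_i(x) = a_i^T x - b_i:
  g_1((-2, 2)) = 0
Stationarity residual: grad f(x) + sum_i lambda_i a_i = (2, 1)
  -> stationarity FAILS
Primal feasibility (all g_i <= 0): OK
Dual feasibility (all lambda_i >= 0): OK
Complementary slackness (lambda_i * g_i(x) = 0 for all i): OK

Verdict: the first failing condition is stationarity -> stat.

stat


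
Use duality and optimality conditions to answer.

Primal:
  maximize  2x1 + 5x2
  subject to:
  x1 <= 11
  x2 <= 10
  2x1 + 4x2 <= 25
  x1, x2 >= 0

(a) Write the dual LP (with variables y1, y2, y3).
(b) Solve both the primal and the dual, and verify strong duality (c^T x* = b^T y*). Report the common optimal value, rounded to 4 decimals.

The standard primal-dual pair for 'max c^T x s.t. A x <= b, x >= 0' is:
  Dual:  min b^T y  s.t.  A^T y >= c,  y >= 0.

So the dual LP is:
  minimize  11y1 + 10y2 + 25y3
  subject to:
    y1 + 2y3 >= 2
    y2 + 4y3 >= 5
    y1, y2, y3 >= 0

Solving the primal: x* = (0, 6.25).
  primal value c^T x* = 31.25.
Solving the dual: y* = (0, 0, 1.25).
  dual value b^T y* = 31.25.
Strong duality: c^T x* = b^T y*. Confirmed.

31.25


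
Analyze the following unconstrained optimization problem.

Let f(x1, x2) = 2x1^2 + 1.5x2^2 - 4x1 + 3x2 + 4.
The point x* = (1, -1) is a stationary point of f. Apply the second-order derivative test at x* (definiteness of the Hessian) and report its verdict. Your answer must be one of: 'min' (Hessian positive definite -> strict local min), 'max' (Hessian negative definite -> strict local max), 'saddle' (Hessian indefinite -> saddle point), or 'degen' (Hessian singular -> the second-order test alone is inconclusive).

Compute the Hessian H = grad^2 f:
  H = [[4, 0], [0, 3]]
Verify stationarity: grad f(x*) = H x* + g = (0, 0).
Eigenvalues of H: 3, 4.
Both eigenvalues > 0, so H is positive definite -> x* is a strict local min.

min


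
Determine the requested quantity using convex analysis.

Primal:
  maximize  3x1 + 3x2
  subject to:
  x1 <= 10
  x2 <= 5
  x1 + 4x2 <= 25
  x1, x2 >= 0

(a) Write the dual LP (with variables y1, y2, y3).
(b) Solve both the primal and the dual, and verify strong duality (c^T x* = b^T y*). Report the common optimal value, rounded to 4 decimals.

The standard primal-dual pair for 'max c^T x s.t. A x <= b, x >= 0' is:
  Dual:  min b^T y  s.t.  A^T y >= c,  y >= 0.

So the dual LP is:
  minimize  10y1 + 5y2 + 25y3
  subject to:
    y1 + y3 >= 3
    y2 + 4y3 >= 3
    y1, y2, y3 >= 0

Solving the primal: x* = (10, 3.75).
  primal value c^T x* = 41.25.
Solving the dual: y* = (2.25, 0, 0.75).
  dual value b^T y* = 41.25.
Strong duality: c^T x* = b^T y*. Confirmed.

41.25


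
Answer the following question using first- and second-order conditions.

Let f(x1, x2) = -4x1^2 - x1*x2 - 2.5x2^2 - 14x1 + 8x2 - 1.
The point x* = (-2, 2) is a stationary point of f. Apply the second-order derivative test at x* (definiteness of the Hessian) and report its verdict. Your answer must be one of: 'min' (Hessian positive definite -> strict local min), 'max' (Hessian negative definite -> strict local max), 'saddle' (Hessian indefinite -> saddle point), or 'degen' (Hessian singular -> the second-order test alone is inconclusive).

Compute the Hessian H = grad^2 f:
  H = [[-8, -1], [-1, -5]]
Verify stationarity: grad f(x*) = H x* + g = (0, 0).
Eigenvalues of H: -8.3028, -4.6972.
Both eigenvalues < 0, so H is negative definite -> x* is a strict local max.

max


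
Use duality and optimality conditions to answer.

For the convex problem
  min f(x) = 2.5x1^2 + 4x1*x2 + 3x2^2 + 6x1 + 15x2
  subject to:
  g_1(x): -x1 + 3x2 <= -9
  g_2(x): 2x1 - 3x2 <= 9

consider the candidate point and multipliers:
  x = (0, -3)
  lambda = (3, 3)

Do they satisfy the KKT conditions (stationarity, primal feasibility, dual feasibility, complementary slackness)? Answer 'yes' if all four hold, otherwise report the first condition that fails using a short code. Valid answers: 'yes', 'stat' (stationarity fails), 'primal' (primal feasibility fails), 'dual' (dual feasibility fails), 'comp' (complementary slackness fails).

Gradient of f: grad f(x) = Q x + c = (-6, -3)
Constraint values g_i(x) = a_i^T x - b_i:
  g_1((0, -3)) = 0
  g_2((0, -3)) = 0
Stationarity residual: grad f(x) + sum_i lambda_i a_i = (-3, -3)
  -> stationarity FAILS
Primal feasibility (all g_i <= 0): OK
Dual feasibility (all lambda_i >= 0): OK
Complementary slackness (lambda_i * g_i(x) = 0 for all i): OK

Verdict: the first failing condition is stationarity -> stat.

stat


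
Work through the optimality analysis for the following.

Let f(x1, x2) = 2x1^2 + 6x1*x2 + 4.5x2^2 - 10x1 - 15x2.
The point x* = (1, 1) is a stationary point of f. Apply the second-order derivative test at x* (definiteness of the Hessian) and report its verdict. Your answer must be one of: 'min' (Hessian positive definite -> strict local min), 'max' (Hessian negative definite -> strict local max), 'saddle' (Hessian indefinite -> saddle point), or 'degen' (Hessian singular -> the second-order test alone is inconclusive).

Compute the Hessian H = grad^2 f:
  H = [[4, 6], [6, 9]]
Verify stationarity: grad f(x*) = H x* + g = (0, 0).
Eigenvalues of H: 0, 13.
H has a zero eigenvalue (singular; positive semidefinite but not definite), so H is neither positive definite, negative definite, nor indefinite. The second-order test alone is inconclusive -> degen.
(Indeed, f is constant along the null direction of H through x*, so x* is not a strict local extremum.)

degen


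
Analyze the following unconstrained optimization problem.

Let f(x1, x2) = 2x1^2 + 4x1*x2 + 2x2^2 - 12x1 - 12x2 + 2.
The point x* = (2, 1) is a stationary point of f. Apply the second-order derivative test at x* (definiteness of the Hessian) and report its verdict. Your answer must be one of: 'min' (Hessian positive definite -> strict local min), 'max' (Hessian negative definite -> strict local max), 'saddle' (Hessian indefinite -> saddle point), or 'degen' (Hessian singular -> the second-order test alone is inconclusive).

Compute the Hessian H = grad^2 f:
  H = [[4, 4], [4, 4]]
Verify stationarity: grad f(x*) = H x* + g = (0, 0).
Eigenvalues of H: 0, 8.
H has a zero eigenvalue (singular; positive semidefinite but not definite), so H is neither positive definite, negative definite, nor indefinite. The second-order test alone is inconclusive -> degen.
(Indeed, f is constant along the null direction of H through x*, so x* is not a strict local extremum.)

degen


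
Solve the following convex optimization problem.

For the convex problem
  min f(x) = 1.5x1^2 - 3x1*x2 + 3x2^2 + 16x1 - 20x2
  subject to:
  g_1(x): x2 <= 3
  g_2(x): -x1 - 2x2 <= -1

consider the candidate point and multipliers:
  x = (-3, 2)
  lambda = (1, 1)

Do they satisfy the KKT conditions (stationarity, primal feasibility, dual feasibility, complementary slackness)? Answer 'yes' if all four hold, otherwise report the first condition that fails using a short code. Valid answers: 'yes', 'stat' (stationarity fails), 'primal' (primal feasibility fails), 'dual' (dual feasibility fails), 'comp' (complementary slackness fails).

Gradient of f: grad f(x) = Q x + c = (1, 1)
Constraint values g_i(x) = a_i^T x - b_i:
  g_1((-3, 2)) = -1
  g_2((-3, 2)) = 0
Stationarity residual: grad f(x) + sum_i lambda_i a_i = (0, 0)
  -> stationarity OK
Primal feasibility (all g_i <= 0): OK
Dual feasibility (all lambda_i >= 0): OK
Complementary slackness (lambda_i * g_i(x) = 0 for all i): FAILS

Verdict: the first failing condition is complementary_slackness -> comp.

comp


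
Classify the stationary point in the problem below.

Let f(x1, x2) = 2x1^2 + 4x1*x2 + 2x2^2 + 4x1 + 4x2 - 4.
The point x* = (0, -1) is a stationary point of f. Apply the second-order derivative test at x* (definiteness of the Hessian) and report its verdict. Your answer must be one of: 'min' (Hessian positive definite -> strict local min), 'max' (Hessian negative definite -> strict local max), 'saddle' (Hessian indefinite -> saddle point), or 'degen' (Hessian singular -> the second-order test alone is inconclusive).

Compute the Hessian H = grad^2 f:
  H = [[4, 4], [4, 4]]
Verify stationarity: grad f(x*) = H x* + g = (0, 0).
Eigenvalues of H: 0, 8.
H has a zero eigenvalue (singular; positive semidefinite but not definite), so H is neither positive definite, negative definite, nor indefinite. The second-order test alone is inconclusive -> degen.
(Indeed, f is constant along the null direction of H through x*, so x* is not a strict local extremum.)

degen


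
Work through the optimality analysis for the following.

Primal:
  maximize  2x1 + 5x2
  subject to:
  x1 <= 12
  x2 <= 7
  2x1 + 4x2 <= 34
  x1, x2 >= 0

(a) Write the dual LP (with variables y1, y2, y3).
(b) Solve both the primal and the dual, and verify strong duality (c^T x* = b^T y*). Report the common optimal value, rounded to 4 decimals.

The standard primal-dual pair for 'max c^T x s.t. A x <= b, x >= 0' is:
  Dual:  min b^T y  s.t.  A^T y >= c,  y >= 0.

So the dual LP is:
  minimize  12y1 + 7y2 + 34y3
  subject to:
    y1 + 2y3 >= 2
    y2 + 4y3 >= 5
    y1, y2, y3 >= 0

Solving the primal: x* = (3, 7).
  primal value c^T x* = 41.
Solving the dual: y* = (0, 1, 1).
  dual value b^T y* = 41.
Strong duality: c^T x* = b^T y*. Confirmed.

41


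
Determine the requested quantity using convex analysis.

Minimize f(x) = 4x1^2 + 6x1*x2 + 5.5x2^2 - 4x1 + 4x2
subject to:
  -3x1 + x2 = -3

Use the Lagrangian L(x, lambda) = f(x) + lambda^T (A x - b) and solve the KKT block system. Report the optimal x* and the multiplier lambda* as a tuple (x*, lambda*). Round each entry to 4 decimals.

Form the Lagrangian:
  L(x, lambda) = (1/2) x^T Q x + c^T x + lambda^T (A x - b)
Stationarity (grad_x L = 0): Q x + c + A^T lambda = 0.
Primal feasibility: A x = b.

This gives the KKT block system:
  [ Q   A^T ] [ x     ]   [-c ]
  [ A    0  ] [ lambda ] = [ b ]

Solving the linear system:
  x*      = (0.7622, -0.7133)
  lambda* = (-0.7273)
  f(x*)   = -4.042

x* = (0.7622, -0.7133), lambda* = (-0.7273)


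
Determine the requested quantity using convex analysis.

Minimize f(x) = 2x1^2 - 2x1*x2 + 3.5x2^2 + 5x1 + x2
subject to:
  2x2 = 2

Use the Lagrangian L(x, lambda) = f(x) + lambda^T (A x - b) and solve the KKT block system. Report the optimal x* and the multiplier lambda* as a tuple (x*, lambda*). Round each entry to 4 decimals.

Form the Lagrangian:
  L(x, lambda) = (1/2) x^T Q x + c^T x + lambda^T (A x - b)
Stationarity (grad_x L = 0): Q x + c + A^T lambda = 0.
Primal feasibility: A x = b.

This gives the KKT block system:
  [ Q   A^T ] [ x     ]   [-c ]
  [ A    0  ] [ lambda ] = [ b ]

Solving the linear system:
  x*      = (-0.75, 1)
  lambda* = (-4.75)
  f(x*)   = 3.375

x* = (-0.75, 1), lambda* = (-4.75)


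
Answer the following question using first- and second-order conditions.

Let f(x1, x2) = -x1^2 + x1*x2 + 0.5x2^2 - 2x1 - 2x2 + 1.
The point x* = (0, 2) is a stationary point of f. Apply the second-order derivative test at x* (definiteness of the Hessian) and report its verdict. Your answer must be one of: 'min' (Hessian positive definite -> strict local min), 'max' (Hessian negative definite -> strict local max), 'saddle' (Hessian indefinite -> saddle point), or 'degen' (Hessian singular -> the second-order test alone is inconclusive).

Compute the Hessian H = grad^2 f:
  H = [[-2, 1], [1, 1]]
Verify stationarity: grad f(x*) = H x* + g = (0, 0).
Eigenvalues of H: -2.3028, 1.3028.
Eigenvalues have mixed signs, so H is indefinite -> x* is a saddle point.

saddle


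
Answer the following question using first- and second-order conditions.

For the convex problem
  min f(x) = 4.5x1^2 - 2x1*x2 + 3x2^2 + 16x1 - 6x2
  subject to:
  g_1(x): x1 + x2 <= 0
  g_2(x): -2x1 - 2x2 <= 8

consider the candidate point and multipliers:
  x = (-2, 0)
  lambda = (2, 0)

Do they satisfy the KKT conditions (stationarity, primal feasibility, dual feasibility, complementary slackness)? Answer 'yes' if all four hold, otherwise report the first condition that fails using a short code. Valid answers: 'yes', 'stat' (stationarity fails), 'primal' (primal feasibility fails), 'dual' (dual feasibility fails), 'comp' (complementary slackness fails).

Gradient of f: grad f(x) = Q x + c = (-2, -2)
Constraint values g_i(x) = a_i^T x - b_i:
  g_1((-2, 0)) = -2
  g_2((-2, 0)) = -4
Stationarity residual: grad f(x) + sum_i lambda_i a_i = (0, 0)
  -> stationarity OK
Primal feasibility (all g_i <= 0): OK
Dual feasibility (all lambda_i >= 0): OK
Complementary slackness (lambda_i * g_i(x) = 0 for all i): FAILS

Verdict: the first failing condition is complementary_slackness -> comp.

comp


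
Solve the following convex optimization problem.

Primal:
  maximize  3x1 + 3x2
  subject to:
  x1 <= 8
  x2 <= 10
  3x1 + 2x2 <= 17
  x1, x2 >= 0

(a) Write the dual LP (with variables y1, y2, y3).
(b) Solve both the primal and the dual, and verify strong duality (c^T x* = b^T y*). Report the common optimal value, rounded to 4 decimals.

The standard primal-dual pair for 'max c^T x s.t. A x <= b, x >= 0' is:
  Dual:  min b^T y  s.t.  A^T y >= c,  y >= 0.

So the dual LP is:
  minimize  8y1 + 10y2 + 17y3
  subject to:
    y1 + 3y3 >= 3
    y2 + 2y3 >= 3
    y1, y2, y3 >= 0

Solving the primal: x* = (0, 8.5).
  primal value c^T x* = 25.5.
Solving the dual: y* = (0, 0, 1.5).
  dual value b^T y* = 25.5.
Strong duality: c^T x* = b^T y*. Confirmed.

25.5


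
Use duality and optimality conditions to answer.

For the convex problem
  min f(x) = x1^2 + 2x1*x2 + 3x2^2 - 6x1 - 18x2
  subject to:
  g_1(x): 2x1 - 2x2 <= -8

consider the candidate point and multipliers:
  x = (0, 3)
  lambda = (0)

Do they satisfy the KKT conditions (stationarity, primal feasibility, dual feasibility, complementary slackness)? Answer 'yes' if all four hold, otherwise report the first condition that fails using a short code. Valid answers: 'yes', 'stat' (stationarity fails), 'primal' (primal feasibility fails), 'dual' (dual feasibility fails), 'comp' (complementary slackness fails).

Gradient of f: grad f(x) = Q x + c = (0, 0)
Constraint values g_i(x) = a_i^T x - b_i:
  g_1((0, 3)) = 2
Stationarity residual: grad f(x) + sum_i lambda_i a_i = (0, 0)
  -> stationarity OK
Primal feasibility (all g_i <= 0): FAILS
Dual feasibility (all lambda_i >= 0): OK
Complementary slackness (lambda_i * g_i(x) = 0 for all i): OK

Verdict: the first failing condition is primal_feasibility -> primal.

primal


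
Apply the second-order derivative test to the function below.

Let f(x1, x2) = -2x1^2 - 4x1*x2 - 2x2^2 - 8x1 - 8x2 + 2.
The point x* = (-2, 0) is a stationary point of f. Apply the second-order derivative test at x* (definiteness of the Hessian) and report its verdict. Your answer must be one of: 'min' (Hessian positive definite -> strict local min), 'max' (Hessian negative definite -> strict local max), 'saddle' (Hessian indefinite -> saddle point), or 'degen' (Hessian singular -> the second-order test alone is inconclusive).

Compute the Hessian H = grad^2 f:
  H = [[-4, -4], [-4, -4]]
Verify stationarity: grad f(x*) = H x* + g = (0, 0).
Eigenvalues of H: -8, 0.
H has a zero eigenvalue (singular; negative semidefinite but not definite), so H is neither positive definite, negative definite, nor indefinite. The second-order test alone is inconclusive -> degen.
(Indeed, f is constant along the null direction of H through x*, so x* is not a strict local extremum.)

degen


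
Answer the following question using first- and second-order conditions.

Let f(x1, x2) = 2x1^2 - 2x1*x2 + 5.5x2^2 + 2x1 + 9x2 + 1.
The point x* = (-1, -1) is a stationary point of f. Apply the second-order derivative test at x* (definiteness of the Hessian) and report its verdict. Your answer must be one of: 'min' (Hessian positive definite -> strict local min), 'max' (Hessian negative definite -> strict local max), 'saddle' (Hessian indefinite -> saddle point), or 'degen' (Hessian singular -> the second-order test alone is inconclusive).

Compute the Hessian H = grad^2 f:
  H = [[4, -2], [-2, 11]]
Verify stationarity: grad f(x*) = H x* + g = (0, 0).
Eigenvalues of H: 3.4689, 11.5311.
Both eigenvalues > 0, so H is positive definite -> x* is a strict local min.

min


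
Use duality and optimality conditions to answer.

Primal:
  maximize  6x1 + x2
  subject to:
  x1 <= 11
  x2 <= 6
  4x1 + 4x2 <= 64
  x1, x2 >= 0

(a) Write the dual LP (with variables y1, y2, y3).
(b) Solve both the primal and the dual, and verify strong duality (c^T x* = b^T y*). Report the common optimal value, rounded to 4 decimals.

The standard primal-dual pair for 'max c^T x s.t. A x <= b, x >= 0' is:
  Dual:  min b^T y  s.t.  A^T y >= c,  y >= 0.

So the dual LP is:
  minimize  11y1 + 6y2 + 64y3
  subject to:
    y1 + 4y3 >= 6
    y2 + 4y3 >= 1
    y1, y2, y3 >= 0

Solving the primal: x* = (11, 5).
  primal value c^T x* = 71.
Solving the dual: y* = (5, 0, 0.25).
  dual value b^T y* = 71.
Strong duality: c^T x* = b^T y*. Confirmed.

71


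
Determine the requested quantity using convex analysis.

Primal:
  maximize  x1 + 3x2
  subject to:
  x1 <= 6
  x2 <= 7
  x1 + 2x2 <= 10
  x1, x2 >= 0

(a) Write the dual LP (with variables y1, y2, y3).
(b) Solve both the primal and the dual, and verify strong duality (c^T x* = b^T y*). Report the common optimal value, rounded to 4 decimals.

The standard primal-dual pair for 'max c^T x s.t. A x <= b, x >= 0' is:
  Dual:  min b^T y  s.t.  A^T y >= c,  y >= 0.

So the dual LP is:
  minimize  6y1 + 7y2 + 10y3
  subject to:
    y1 + y3 >= 1
    y2 + 2y3 >= 3
    y1, y2, y3 >= 0

Solving the primal: x* = (0, 5).
  primal value c^T x* = 15.
Solving the dual: y* = (0, 0, 1.5).
  dual value b^T y* = 15.
Strong duality: c^T x* = b^T y*. Confirmed.

15


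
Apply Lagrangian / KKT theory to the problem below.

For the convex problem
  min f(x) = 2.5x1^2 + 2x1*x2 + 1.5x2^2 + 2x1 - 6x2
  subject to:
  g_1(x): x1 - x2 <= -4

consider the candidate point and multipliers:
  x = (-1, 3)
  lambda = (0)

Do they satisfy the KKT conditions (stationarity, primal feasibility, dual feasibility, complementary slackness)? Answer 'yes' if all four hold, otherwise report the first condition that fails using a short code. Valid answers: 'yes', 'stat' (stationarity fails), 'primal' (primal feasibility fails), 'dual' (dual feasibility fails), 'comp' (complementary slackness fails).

Gradient of f: grad f(x) = Q x + c = (3, 1)
Constraint values g_i(x) = a_i^T x - b_i:
  g_1((-1, 3)) = 0
Stationarity residual: grad f(x) + sum_i lambda_i a_i = (3, 1)
  -> stationarity FAILS
Primal feasibility (all g_i <= 0): OK
Dual feasibility (all lambda_i >= 0): OK
Complementary slackness (lambda_i * g_i(x) = 0 for all i): OK

Verdict: the first failing condition is stationarity -> stat.

stat


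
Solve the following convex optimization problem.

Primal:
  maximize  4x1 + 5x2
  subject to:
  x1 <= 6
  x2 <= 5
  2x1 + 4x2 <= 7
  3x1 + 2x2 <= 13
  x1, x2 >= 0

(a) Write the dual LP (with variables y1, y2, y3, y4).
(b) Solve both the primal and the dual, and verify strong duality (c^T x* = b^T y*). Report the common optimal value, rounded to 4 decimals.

The standard primal-dual pair for 'max c^T x s.t. A x <= b, x >= 0' is:
  Dual:  min b^T y  s.t.  A^T y >= c,  y >= 0.

So the dual LP is:
  minimize  6y1 + 5y2 + 7y3 + 13y4
  subject to:
    y1 + 2y3 + 3y4 >= 4
    y2 + 4y3 + 2y4 >= 5
    y1, y2, y3, y4 >= 0

Solving the primal: x* = (3.5, 0).
  primal value c^T x* = 14.
Solving the dual: y* = (0, 0, 2, 0).
  dual value b^T y* = 14.
Strong duality: c^T x* = b^T y*. Confirmed.

14


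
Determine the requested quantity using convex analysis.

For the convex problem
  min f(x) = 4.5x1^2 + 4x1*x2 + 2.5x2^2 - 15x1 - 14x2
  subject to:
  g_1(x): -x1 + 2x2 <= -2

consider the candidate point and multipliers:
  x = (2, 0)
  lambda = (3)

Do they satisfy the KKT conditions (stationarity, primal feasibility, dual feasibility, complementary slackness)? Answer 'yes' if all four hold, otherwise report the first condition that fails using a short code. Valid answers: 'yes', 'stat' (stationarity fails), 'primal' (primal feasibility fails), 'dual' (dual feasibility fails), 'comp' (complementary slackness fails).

Gradient of f: grad f(x) = Q x + c = (3, -6)
Constraint values g_i(x) = a_i^T x - b_i:
  g_1((2, 0)) = 0
Stationarity residual: grad f(x) + sum_i lambda_i a_i = (0, 0)
  -> stationarity OK
Primal feasibility (all g_i <= 0): OK
Dual feasibility (all lambda_i >= 0): OK
Complementary slackness (lambda_i * g_i(x) = 0 for all i): OK

Verdict: yes, KKT holds.

yes


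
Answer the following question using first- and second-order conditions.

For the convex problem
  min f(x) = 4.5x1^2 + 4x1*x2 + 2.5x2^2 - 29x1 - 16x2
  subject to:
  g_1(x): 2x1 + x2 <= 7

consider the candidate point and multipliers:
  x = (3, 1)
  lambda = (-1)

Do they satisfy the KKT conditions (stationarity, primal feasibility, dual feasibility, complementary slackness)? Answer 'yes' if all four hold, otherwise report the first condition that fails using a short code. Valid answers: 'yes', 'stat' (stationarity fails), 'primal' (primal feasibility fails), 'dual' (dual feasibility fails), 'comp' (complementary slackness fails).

Gradient of f: grad f(x) = Q x + c = (2, 1)
Constraint values g_i(x) = a_i^T x - b_i:
  g_1((3, 1)) = 0
Stationarity residual: grad f(x) + sum_i lambda_i a_i = (0, 0)
  -> stationarity OK
Primal feasibility (all g_i <= 0): OK
Dual feasibility (all lambda_i >= 0): FAILS
Complementary slackness (lambda_i * g_i(x) = 0 for all i): OK

Verdict: the first failing condition is dual_feasibility -> dual.

dual


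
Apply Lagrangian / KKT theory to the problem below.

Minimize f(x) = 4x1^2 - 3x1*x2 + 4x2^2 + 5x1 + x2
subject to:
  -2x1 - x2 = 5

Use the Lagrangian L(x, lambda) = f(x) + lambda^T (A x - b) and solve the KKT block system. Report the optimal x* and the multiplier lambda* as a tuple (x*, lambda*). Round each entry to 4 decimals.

Form the Lagrangian:
  L(x, lambda) = (1/2) x^T Q x + c^T x + lambda^T (A x - b)
Stationarity (grad_x L = 0): Q x + c + A^T lambda = 0.
Primal feasibility: A x = b.

This gives the KKT block system:
  [ Q   A^T ] [ x     ]   [-c ]
  [ A    0  ] [ lambda ] = [ b ]

Solving the linear system:
  x*      = (-1.8846, -1.2308)
  lambda* = (-3.1923)
  f(x*)   = 2.6538

x* = (-1.8846, -1.2308), lambda* = (-3.1923)


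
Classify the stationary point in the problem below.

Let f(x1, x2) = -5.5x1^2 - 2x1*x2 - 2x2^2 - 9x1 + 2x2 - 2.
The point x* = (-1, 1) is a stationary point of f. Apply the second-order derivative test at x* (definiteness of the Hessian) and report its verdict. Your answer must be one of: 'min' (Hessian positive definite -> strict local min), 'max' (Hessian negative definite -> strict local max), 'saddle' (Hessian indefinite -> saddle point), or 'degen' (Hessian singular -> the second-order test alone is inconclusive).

Compute the Hessian H = grad^2 f:
  H = [[-11, -2], [-2, -4]]
Verify stationarity: grad f(x*) = H x* + g = (0, 0).
Eigenvalues of H: -11.5311, -3.4689.
Both eigenvalues < 0, so H is negative definite -> x* is a strict local max.

max


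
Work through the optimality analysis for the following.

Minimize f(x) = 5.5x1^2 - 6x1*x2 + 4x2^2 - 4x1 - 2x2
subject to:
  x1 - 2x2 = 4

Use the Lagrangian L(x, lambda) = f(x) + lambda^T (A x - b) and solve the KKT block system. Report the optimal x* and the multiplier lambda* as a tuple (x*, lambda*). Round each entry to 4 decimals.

Form the Lagrangian:
  L(x, lambda) = (1/2) x^T Q x + c^T x + lambda^T (A x - b)
Stationarity (grad_x L = 0): Q x + c + A^T lambda = 0.
Primal feasibility: A x = b.

This gives the KKT block system:
  [ Q   A^T ] [ x     ]   [-c ]
  [ A    0  ] [ lambda ] = [ b ]

Solving the linear system:
  x*      = (0.1429, -1.9286)
  lambda* = (-9.1429)
  f(x*)   = 19.9286

x* = (0.1429, -1.9286), lambda* = (-9.1429)


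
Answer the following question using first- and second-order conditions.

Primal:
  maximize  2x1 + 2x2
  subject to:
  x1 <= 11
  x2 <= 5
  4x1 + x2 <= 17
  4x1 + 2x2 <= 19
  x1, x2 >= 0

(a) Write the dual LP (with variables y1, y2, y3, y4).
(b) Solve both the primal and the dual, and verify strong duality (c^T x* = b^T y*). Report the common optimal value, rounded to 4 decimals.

The standard primal-dual pair for 'max c^T x s.t. A x <= b, x >= 0' is:
  Dual:  min b^T y  s.t.  A^T y >= c,  y >= 0.

So the dual LP is:
  minimize  11y1 + 5y2 + 17y3 + 19y4
  subject to:
    y1 + 4y3 + 4y4 >= 2
    y2 + y3 + 2y4 >= 2
    y1, y2, y3, y4 >= 0

Solving the primal: x* = (2.25, 5).
  primal value c^T x* = 14.5.
Solving the dual: y* = (0, 1, 0, 0.5).
  dual value b^T y* = 14.5.
Strong duality: c^T x* = b^T y*. Confirmed.

14.5


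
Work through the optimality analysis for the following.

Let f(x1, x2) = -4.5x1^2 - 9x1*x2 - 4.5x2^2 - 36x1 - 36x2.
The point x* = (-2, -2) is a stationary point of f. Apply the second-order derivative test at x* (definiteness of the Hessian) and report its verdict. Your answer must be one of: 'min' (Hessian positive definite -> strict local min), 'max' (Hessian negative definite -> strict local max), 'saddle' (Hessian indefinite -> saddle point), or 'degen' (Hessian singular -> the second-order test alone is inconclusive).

Compute the Hessian H = grad^2 f:
  H = [[-9, -9], [-9, -9]]
Verify stationarity: grad f(x*) = H x* + g = (0, 0).
Eigenvalues of H: -18, 0.
H has a zero eigenvalue (singular; negative semidefinite but not definite), so H is neither positive definite, negative definite, nor indefinite. The second-order test alone is inconclusive -> degen.
(Indeed, f is constant along the null direction of H through x*, so x* is not a strict local extremum.)

degen
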